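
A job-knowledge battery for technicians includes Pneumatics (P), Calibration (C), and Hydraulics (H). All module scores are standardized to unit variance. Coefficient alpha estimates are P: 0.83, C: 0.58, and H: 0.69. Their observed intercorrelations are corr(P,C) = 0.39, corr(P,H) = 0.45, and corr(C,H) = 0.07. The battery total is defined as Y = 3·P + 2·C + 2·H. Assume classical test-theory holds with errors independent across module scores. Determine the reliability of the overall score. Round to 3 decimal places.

Var(Y) = 3² + 2² + 2² + 2·[6·0.39 + 6·0.45 + 4·0.07] = 17 + 10.64 = 27.64.
Under uncorrelated errors the observed covariances equal the true-score covariances, so only the own-variance terms attenuate.
True-score variance = [3²·0.83 + 2²·0.58 + 2²·0.69] + 10.64 = 12.55 + 10.64 = 23.19.
Reliability = 23.19 / 27.64 = 0.839.

0.839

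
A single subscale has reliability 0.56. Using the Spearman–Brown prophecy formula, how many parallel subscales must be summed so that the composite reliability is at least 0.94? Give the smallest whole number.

13

k ≥ ρ*(1−ρ₁)/(ρ₁(1−ρ*)) = 0.94·0.44 / (0.56·0.06) = 12.310.
Smallest integer k = 13.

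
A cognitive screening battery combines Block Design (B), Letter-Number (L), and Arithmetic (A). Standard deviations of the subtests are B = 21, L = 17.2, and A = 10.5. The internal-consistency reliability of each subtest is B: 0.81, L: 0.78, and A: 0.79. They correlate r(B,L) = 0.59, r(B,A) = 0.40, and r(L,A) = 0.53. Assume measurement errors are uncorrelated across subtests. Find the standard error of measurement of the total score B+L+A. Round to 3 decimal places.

Var(total) = 847.09 + 794.052 = 1641.14.
True-score variance = 675.063 + 794.052 = 1469.11, so reliability = 0.8952.
Error variance = 1641.14 − 1469.11 = 172.027; SEM = √172.027 = 13.116.

13.116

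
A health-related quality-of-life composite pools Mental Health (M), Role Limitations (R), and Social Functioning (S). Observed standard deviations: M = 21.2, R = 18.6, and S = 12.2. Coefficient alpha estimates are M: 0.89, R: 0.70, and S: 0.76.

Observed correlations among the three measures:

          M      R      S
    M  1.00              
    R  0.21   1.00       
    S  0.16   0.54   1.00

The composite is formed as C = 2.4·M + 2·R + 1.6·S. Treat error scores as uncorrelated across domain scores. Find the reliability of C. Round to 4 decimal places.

Var(C) = 2.4²·21.2² + 2²·18.6² + 1.6²·12.2² + 2·[4.8·21.2·18.6·0.21 + 3.84·21.2·12.2·0.16 + 3.2·18.6·12.2·0.54] = 4353.64 + 1897 = 6250.65.
Because errors are independent across components, Cov(Tᵢ,Tⱼ) = Cov(Xᵢ,Xⱼ); the off-diagonal part of the true-score variance is the same as above.
True-score variance = [2.4²·21.2²·0.89 + 2²·18.6²·0.70 + 1.6²·12.2²·0.76] + 1897 = 3562.28 + 1897 = 5459.28.
Reliability = 5459.28 / 6250.65 = 0.8734.

0.8734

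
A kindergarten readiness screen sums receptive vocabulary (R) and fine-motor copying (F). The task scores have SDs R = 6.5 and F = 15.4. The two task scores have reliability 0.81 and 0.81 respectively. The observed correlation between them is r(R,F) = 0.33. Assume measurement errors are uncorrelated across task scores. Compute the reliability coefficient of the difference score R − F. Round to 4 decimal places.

Var(R−F) = 6.5² + 15.4² − 2·6.5·15.4·0.33 = 279.41 − 66.066 = 213.344.
With uncorrelated errors the cross-covariances are all true-score covariance, so they carry over unchanged; only the diagonal terms shrink to ρᵢσᵢ².
True-score variance = [6.5²·0.81 + 15.4²·0.81] − 66.066 = 226.322 − 66.066 = 160.256.
Reliability = 160.256 / 213.344 = 0.7512.

0.7512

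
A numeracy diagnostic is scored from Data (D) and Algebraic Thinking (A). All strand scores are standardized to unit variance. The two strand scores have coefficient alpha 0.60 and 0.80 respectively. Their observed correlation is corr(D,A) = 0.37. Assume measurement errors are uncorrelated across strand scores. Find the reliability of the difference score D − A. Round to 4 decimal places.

0.5238

Var(D−A) = 1 + 1 − 2·0.37 = 2 − 0.74 = 1.26.
Under uncorrelated errors the observed covariances equal the true-score covariances, so only the own-variance terms attenuate.
True-score variance = [0.60 + 0.80] − 0.74 = 1.4 − 0.74 = 0.66.
Reliability = 0.66 / 1.26 = 0.5238.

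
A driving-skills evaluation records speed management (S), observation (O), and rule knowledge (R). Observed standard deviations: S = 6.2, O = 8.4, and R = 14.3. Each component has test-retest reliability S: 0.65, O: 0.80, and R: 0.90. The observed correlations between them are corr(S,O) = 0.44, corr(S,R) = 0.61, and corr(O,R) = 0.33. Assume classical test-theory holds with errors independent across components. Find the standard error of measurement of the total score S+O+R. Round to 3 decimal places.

6.929

Var(total) = 313.49 + 233.275 = 546.765.
True-score variance = 265.475 + 233.275 = 498.75, so reliability = 0.9122.
Error variance = 546.765 − 498.75 = 48.015; SEM = √48.015 = 6.929.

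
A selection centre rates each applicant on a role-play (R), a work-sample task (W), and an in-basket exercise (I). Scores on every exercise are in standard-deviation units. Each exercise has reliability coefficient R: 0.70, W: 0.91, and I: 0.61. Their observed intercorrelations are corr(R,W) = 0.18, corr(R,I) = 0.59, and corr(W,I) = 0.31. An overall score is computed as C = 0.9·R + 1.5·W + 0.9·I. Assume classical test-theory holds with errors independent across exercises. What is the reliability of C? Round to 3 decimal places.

0.876

Var(C) = 0.9² + 1.5² + 0.9² + 2·[1.35·0.18 + 0.81·0.59 + 1.35·0.31] = 3.87 + 2.2788 = 6.1488.
With uncorrelated errors the cross-covariances are all true-score covariance, so they carry over unchanged; only the diagonal terms shrink to ρᵢσᵢ².
True-score variance = [0.9²·0.70 + 1.5²·0.91 + 0.9²·0.61] + 2.2788 = 3.1086 + 2.2788 = 5.3874.
Reliability = 5.3874 / 6.1488 = 0.876.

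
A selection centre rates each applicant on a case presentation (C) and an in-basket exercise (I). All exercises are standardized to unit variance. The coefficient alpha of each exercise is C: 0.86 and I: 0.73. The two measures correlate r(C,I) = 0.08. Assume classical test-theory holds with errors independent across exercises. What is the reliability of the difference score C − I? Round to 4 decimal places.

0.7772

Var(C−I) = 1 + 1 − 2·0.08 = 2 − 0.16 = 1.84.
With uncorrelated errors the cross-covariances are all true-score covariance, so they carry over unchanged; only the diagonal terms shrink to ρᵢσᵢ².
True-score variance = [0.86 + 0.73] − 0.16 = 1.59 − 0.16 = 1.43.
Reliability = 1.43 / 1.84 = 0.7772.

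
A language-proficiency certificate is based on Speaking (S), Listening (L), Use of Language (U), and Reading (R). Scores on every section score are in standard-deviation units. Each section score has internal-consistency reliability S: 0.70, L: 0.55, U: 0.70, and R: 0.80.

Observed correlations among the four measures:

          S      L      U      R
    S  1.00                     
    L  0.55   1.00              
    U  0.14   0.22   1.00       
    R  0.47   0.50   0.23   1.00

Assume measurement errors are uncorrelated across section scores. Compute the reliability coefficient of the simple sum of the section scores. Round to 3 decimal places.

0.848

Var(S+L+U+R) = 4 + 2·[0.55 + 0.14 + 0.47 + 0.22 + 0.50 + 0.23] = 4 + 4.22 = 8.22.
With uncorrelated errors the cross-covariances are all true-score covariance, so they carry over unchanged; only the diagonal terms shrink to ρᵢσᵢ².
True-score variance = [0.70 + 0.55 + 0.70 + 0.80] + 4.22 = 2.75 + 4.22 = 6.97.
Reliability = 6.97 / 8.22 = 0.848.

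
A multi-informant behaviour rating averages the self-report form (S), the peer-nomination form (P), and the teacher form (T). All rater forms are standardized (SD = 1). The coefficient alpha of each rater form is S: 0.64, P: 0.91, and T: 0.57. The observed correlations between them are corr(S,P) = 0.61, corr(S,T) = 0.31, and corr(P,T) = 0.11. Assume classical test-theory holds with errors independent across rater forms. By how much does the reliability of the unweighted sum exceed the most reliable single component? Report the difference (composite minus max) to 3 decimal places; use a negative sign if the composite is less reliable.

-0.084

Var(sum) = 3 + 2.06 = 5.06; true-score variance = 2.12 + 2.06 = 4.18; composite reliability = 0.8261.
Max component reliability = 0.9100.
Difference = 0.8261 − 0.9100 = -0.084.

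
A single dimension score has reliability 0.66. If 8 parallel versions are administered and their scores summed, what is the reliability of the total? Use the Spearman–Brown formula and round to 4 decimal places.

ρ_k = kρ / (1 + (k−1)ρ) = 8·0.66 / (1 + 7·0.66) = 5.280 / 5.620 = 0.9395.

0.9395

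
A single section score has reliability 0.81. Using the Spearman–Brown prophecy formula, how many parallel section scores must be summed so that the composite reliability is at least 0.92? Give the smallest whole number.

3

k ≥ ρ*(1−ρ₁)/(ρ₁(1−ρ*)) = 0.92·0.19 / (0.81·0.08) = 2.698.
Smallest integer k = 3.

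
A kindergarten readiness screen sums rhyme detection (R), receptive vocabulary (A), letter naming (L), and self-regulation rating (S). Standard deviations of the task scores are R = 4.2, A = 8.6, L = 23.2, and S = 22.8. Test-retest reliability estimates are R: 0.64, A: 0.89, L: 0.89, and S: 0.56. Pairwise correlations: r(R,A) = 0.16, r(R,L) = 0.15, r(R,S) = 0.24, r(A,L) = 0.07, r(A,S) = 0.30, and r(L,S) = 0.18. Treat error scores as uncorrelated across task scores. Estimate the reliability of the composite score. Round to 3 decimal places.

Var(R+A+L+S) = 4.2² + 8.6² + 23.2² + 22.8² + 2·[4.2·8.6·0.16 + 4.2·23.2·0.15 + 4.2·22.8·0.24 + 8.6·23.2·0.07 + 8.6·22.8·0.30 + 23.2·22.8·0.18] = 1149.68 + 422.762 = 1572.44.
With uncorrelated errors the cross-covariances are all true-score covariance, so they carry over unchanged; only the diagonal terms shrink to ρᵢσᵢ².
True-score variance = [4.2²·0.64 + 8.6²·0.89 + 23.2²·0.89 + 22.8²·0.56] + 422.762 = 847.258 + 422.762 = 1270.02.
Reliability = 1270.02 / 1572.44 = 0.808.

0.808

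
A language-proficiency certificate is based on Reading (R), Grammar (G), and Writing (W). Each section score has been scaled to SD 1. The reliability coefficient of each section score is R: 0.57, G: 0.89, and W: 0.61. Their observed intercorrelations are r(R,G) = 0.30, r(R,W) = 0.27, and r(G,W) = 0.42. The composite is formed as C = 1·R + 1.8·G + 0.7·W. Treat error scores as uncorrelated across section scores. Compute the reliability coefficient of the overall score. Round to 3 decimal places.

Var(C) = 1 + 1.8² + 0.7² + 2·[1.8·0.30 + 0.7·0.27 + 1.26·0.42] = 4.73 + 2.5164 = 7.2464.
Under uncorrelated errors the observed covariances equal the true-score covariances, so only the own-variance terms attenuate.
True-score variance = [0.57 + 1.8²·0.89 + 0.7²·0.61] + 2.5164 = 3.7525 + 2.5164 = 6.2689.
Reliability = 6.2689 / 7.2464 = 0.865.

0.865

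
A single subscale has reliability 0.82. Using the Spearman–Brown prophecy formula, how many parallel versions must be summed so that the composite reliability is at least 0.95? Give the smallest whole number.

5

k ≥ ρ*(1−ρ₁)/(ρ₁(1−ρ*)) = 0.95·0.18 / (0.82·0.05) = 4.171.
Smallest integer k = 5.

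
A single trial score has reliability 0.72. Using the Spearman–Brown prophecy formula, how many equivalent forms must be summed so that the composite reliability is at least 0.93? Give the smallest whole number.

k ≥ ρ*(1−ρ₁)/(ρ₁(1−ρ*)) = 0.93·0.28 / (0.72·0.07) = 5.167.
Smallest integer k = 6.

6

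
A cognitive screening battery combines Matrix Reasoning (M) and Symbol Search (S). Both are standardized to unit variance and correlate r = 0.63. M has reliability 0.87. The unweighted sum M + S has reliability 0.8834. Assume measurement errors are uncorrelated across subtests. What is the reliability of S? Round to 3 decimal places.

0.750

Var(M+S) = 2 + 2·0.63 = 3.260.
True-score variance = ρ_M + ρ_S + 2·0.63, so 0.8834 = (0.87 + ρ_S + 1.26) / 3.260.
ρ_S = 0.8834·3.260 − 0.87 − 1.26 = 0.750.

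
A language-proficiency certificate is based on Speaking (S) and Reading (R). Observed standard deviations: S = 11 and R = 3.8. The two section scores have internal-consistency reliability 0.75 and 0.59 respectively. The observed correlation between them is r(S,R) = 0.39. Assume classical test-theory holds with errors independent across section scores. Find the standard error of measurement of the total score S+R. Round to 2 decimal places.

Var(total) = 135.44 + 32.604 = 168.044.
True-score variance = 99.2696 + 32.604 = 131.874, so reliability = 0.7848.
Error variance = 168.044 − 131.874 = 36.1704; SEM = √36.1704 = 6.01.

6.01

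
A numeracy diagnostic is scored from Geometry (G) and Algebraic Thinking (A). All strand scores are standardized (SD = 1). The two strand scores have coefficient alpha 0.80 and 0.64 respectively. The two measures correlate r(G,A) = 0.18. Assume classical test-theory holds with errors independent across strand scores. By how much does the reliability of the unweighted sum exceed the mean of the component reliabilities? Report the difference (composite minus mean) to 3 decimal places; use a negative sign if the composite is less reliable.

0.043

Var(sum) = 2 + 0.36 = 2.36; true-score variance = 1.44 + 0.36 = 1.8; composite reliability = 0.7627.
Mean component reliability = 0.7200.
Difference = 0.7627 − 0.7200 = 0.043.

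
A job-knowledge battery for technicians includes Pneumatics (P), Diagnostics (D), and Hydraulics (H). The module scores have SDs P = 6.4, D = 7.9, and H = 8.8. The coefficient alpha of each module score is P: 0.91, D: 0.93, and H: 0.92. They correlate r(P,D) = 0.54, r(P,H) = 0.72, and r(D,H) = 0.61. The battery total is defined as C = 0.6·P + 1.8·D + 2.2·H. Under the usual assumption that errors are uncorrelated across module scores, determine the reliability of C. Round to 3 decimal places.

Var(C) = 0.6²·6.4² + 1.8²·7.9² + 2.2²·8.8² + 2·[1.08·6.4·7.9·0.54 + 1.32·6.4·8.8·0.72 + 3.96·7.9·8.8·0.61] = 591.764 + 501.891 = 1093.65.
Because errors are independent across components, Cov(Tᵢ,Tⱼ) = Cov(Xᵢ,Xⱼ); the off-diagonal part of the true-score variance is the same as above.
True-score variance = [0.6²·6.4²·0.91 + 1.8²·7.9²·0.93 + 2.2²·8.8²·0.92] + 501.891 = 546.297 + 501.891 = 1048.19.
Reliability = 1048.19 / 1093.65 = 0.958.

0.958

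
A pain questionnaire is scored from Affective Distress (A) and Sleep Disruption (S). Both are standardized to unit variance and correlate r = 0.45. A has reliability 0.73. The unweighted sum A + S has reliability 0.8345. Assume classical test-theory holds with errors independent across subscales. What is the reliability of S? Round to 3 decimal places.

0.790

Var(A+S) = 2 + 2·0.45 = 2.900.
True-score variance = ρ_A + ρ_S + 2·0.45, so 0.8345 = (0.73 + ρ_S + 0.90) / 2.900.
ρ_S = 0.8345·2.900 − 0.73 − 0.90 = 0.790.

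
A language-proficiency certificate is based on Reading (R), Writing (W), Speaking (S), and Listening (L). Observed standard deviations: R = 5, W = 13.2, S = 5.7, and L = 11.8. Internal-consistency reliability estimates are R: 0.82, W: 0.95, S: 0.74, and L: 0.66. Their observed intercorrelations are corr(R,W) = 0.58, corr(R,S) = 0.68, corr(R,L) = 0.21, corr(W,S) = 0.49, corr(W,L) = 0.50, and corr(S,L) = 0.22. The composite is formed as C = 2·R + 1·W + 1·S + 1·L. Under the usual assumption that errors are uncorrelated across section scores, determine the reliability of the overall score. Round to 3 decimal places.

Var(C) = 2²·5² + 13.2² + 5.7² + 11.8² + 2·[2·5·13.2·0.58 + 2·5·5.7·0.68 + 2·5·11.8·0.21 + 13.2·5.7·0.49 + 13.2·11.8·0.50 + 5.7·11.8·0.22] = 445.97 + 539.29 = 985.26.
Under uncorrelated errors the observed covariances equal the true-score covariances, so only the own-variance terms attenuate.
True-score variance = [2²·5²·0.82 + 13.2²·0.95 + 5.7²·0.74 + 11.8²·0.66] + 539.29 = 363.469 + 539.29 = 902.759.
Reliability = 902.759 / 985.26 = 0.916.

0.916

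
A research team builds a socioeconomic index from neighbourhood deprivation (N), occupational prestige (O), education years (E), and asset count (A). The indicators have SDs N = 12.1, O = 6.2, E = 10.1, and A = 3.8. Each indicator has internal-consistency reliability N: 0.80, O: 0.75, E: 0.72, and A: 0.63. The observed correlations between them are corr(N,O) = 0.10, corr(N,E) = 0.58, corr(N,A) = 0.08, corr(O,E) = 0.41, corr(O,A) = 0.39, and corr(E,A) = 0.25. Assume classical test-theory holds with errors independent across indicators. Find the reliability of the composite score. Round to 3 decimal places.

Var(N+O+E+A) = 12.1² + 6.2² + 10.1² + 3.8² + 2·[12.1·6.2·0.10 + 12.1·10.1·0.58 + 12.1·3.8·0.08 + 6.2·10.1·0.41 + 6.2·3.8·0.39 + 10.1·3.8·0.25] = 301.3 + 253.04 = 554.34.
With uncorrelated errors the cross-covariances are all true-score covariance, so they carry over unchanged; only the diagonal terms shrink to ρᵢσᵢ².
True-score variance = [12.1²·0.80 + 6.2²·0.75 + 10.1²·0.72 + 3.8²·0.63] + 253.04 = 228.502 + 253.04 = 481.542.
Reliability = 481.542 / 554.34 = 0.869.

0.869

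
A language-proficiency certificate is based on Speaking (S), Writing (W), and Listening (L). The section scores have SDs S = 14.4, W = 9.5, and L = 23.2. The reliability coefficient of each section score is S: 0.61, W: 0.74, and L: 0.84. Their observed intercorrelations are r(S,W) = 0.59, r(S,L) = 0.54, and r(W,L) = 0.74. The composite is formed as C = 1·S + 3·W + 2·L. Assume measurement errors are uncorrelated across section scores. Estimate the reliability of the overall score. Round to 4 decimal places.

Var(C) = 14.4² + 3²·9.5² + 2²·23.2² + 2·[3·14.4·9.5·0.59 + 2·14.4·23.2·0.54 + 6·9.5·23.2·0.74] = 3172.57 + 3163.04 = 6335.61.
With uncorrelated errors the cross-covariances are all true-score covariance, so they carry over unchanged; only the diagonal terms shrink to ρᵢσᵢ².
True-score variance = [14.4²·0.61 + 3²·9.5²·0.74 + 2²·23.2²·0.84] + 3163.04 = 2536.04 + 3163.04 = 5699.08.
Reliability = 5699.08 / 6335.61 = 0.8995.

0.8995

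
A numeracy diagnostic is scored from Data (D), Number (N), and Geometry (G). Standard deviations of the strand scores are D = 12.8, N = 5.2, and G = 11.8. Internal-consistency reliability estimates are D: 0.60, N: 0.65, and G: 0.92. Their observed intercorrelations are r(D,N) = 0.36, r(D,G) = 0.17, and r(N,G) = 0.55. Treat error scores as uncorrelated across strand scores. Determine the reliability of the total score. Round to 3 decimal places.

0.827

Var(D+N+G) = 12.8² + 5.2² + 11.8² + 2·[12.8·5.2·0.36 + 12.8·11.8·0.17 + 5.2·11.8·0.55] = 330.12 + 166.773 = 496.893.
Because errors are independent across components, Cov(Tᵢ,Tⱼ) = Cov(Xᵢ,Xⱼ); the off-diagonal part of the true-score variance is the same as above.
True-score variance = [12.8²·0.60 + 5.2²·0.65 + 11.8²·0.92] + 166.773 = 243.981 + 166.773 = 410.754.
Reliability = 410.754 / 496.893 = 0.827.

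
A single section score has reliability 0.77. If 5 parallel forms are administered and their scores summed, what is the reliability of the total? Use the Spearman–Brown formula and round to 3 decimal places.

0.944

ρ_k = kρ / (1 + (k−1)ρ) = 5·0.77 / (1 + 4·0.77) = 3.850 / 4.080 = 0.944.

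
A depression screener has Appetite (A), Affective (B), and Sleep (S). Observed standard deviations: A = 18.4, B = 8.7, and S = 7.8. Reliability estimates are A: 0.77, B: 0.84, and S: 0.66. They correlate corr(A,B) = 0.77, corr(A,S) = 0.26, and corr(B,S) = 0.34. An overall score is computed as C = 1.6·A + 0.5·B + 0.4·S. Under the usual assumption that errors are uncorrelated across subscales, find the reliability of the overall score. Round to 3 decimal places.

0.821

Var(C) = 1.6²·18.4² + 0.5²·8.7² + 0.4²·7.8² + 2·[0.8·18.4·8.7·0.77 + 0.64·18.4·7.8·0.26 + 0.2·8.7·7.8·0.34] = 895.37 + 254.211 = 1149.58.
Under uncorrelated errors the observed covariances equal the true-score covariances, so only the own-variance terms attenuate.
True-score variance = [1.6²·18.4²·0.77 + 0.5²·8.7²·0.84 + 0.4²·7.8²·0.66] + 254.211 = 689.689 + 254.211 = 943.9.
Reliability = 943.9 / 1149.58 = 0.821.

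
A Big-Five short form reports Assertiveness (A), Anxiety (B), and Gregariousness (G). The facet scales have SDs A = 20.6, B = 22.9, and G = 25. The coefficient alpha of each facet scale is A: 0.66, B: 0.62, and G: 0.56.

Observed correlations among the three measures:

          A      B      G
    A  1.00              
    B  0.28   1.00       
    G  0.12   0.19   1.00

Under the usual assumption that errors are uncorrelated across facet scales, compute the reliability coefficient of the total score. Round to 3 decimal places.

0.716

Var(A+B+G) = 20.6² + 22.9² + 25² + 2·[20.6·22.9·0.28 + 20.6·25·0.12 + 22.9·25·0.19] = 1573.77 + 605.324 = 2179.09.
Under uncorrelated errors the observed covariances equal the true-score covariances, so only the own-variance terms attenuate.
True-score variance = [20.6²·0.66 + 22.9²·0.62 + 25²·0.56] + 605.324 = 955.212 + 605.324 = 1560.54.
Reliability = 1560.54 / 2179.09 = 0.716.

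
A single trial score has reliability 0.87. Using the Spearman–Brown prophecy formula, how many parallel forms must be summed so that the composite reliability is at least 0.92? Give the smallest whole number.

k ≥ ρ*(1−ρ₁)/(ρ₁(1−ρ*)) = 0.92·0.13 / (0.87·0.08) = 1.718.
Smallest integer k = 2.

2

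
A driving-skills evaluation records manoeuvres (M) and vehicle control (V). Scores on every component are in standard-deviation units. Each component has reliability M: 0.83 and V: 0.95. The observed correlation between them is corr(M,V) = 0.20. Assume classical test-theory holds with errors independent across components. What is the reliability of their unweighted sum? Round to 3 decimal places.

0.908

Var(M+V) = 2 + 2·[0.20] = 2 + 0.4 = 2.4.
Because errors are independent across components, Cov(Tᵢ,Tⱼ) = Cov(Xᵢ,Xⱼ); the off-diagonal part of the true-score variance is the same as above.
True-score variance = [0.83 + 0.95] + 0.4 = 1.78 + 0.4 = 2.18.
Reliability = 2.18 / 2.4 = 0.908.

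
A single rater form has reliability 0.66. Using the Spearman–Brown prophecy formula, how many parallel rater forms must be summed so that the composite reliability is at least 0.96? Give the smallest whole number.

13

k ≥ ρ*(1−ρ₁)/(ρ₁(1−ρ*)) = 0.96·0.34 / (0.66·0.04) = 12.364.
Smallest integer k = 13.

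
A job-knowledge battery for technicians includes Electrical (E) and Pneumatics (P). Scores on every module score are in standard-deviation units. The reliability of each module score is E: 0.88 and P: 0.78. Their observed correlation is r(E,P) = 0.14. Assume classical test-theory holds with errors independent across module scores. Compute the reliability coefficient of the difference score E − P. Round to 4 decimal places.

0.8023

Var(E−P) = 1 + 1 − 2·0.14 = 2 − 0.28 = 1.72.
Because errors are independent across components, Cov(Tᵢ,Tⱼ) = Cov(Xᵢ,Xⱼ); the off-diagonal part of the true-score variance is the same as above.
True-score variance = [0.88 + 0.78] − 0.28 = 1.66 − 0.28 = 1.38.
Reliability = 1.38 / 1.72 = 0.8023.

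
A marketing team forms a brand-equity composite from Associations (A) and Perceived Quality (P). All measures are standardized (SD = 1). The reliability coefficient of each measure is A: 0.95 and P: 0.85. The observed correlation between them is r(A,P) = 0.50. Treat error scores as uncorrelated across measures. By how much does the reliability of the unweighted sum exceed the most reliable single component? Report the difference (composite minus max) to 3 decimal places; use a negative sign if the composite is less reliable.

-0.017

Var(sum) = 2 + 1 = 3; true-score variance = 1.8 + 1 = 2.8; composite reliability = 0.9333.
Max component reliability = 0.9500.
Difference = 0.9333 − 0.9500 = -0.017.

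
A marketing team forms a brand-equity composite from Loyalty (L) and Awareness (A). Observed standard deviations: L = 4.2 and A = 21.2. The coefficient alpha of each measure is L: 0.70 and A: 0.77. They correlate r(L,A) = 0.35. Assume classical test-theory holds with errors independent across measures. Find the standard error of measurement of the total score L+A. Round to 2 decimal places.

10.42

Var(total) = 467.08 + 62.328 = 529.408.
True-score variance = 358.417 + 62.328 = 420.745, so reliability = 0.7947.
Error variance = 529.408 − 420.745 = 108.663; SEM = √108.663 = 10.42.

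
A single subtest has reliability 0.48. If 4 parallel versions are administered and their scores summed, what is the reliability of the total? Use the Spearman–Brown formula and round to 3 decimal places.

0.787

ρ_k = kρ / (1 + (k−1)ρ) = 4·0.48 / (1 + 3·0.48) = 1.920 / 2.440 = 0.787.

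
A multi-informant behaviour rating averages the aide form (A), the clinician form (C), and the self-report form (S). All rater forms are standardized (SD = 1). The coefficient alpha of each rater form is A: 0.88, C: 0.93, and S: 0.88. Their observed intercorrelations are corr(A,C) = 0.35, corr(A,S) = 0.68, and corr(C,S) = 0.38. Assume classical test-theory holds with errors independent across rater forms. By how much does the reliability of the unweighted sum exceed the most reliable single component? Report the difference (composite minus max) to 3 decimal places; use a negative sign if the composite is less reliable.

Var(sum) = 3 + 2.82 = 5.82; true-score variance = 2.69 + 2.82 = 5.51; composite reliability = 0.9467.
Max component reliability = 0.9300.
Difference = 0.9467 − 0.9300 = 0.017.

0.017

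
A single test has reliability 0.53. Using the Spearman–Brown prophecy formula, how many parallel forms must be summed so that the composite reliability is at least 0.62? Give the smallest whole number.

2

k ≥ ρ*(1−ρ₁)/(ρ₁(1−ρ*)) = 0.62·0.47 / (0.53·0.38) = 1.447.
Smallest integer k = 2.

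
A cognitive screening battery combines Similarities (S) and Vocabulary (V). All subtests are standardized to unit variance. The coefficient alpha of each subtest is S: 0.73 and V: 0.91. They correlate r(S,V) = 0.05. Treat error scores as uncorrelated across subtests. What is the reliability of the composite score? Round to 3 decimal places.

Var(S+V) = 2 + 2·[0.05] = 2 + 0.1 = 2.1.
Because errors are independent across components, Cov(Tᵢ,Tⱼ) = Cov(Xᵢ,Xⱼ); the off-diagonal part of the true-score variance is the same as above.
True-score variance = [0.73 + 0.91] + 0.1 = 1.64 + 0.1 = 1.74.
Reliability = 1.74 / 2.1 = 0.829.

0.829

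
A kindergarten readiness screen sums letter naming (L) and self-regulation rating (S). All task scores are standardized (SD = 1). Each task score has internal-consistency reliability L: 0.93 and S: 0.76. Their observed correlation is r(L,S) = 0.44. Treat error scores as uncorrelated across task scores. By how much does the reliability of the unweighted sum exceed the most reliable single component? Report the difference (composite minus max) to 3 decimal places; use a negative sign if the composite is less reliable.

Var(sum) = 2 + 0.88 = 2.88; true-score variance = 1.69 + 0.88 = 2.57; composite reliability = 0.8924.
Max component reliability = 0.9300.
Difference = 0.8924 − 0.9300 = -0.038.

-0.038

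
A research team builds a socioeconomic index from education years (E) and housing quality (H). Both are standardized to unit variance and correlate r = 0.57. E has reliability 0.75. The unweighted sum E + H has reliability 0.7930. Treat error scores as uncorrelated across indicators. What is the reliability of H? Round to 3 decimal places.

Var(E+H) = 2 + 2·0.57 = 3.140.
True-score variance = ρ_E + ρ_H + 2·0.57, so 0.7930 = (0.75 + ρ_H + 1.14) / 3.140.
ρ_H = 0.7930·3.140 − 0.75 − 1.14 = 0.600.

0.600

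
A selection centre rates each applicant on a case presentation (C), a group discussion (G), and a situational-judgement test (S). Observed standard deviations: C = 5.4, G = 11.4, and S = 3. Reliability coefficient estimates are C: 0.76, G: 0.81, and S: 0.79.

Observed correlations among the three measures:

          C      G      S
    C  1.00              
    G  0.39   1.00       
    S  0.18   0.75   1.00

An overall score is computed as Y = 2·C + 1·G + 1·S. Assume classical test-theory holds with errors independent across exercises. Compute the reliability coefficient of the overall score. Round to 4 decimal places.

Var(Y) = 2²·5.4² + 11.4² + 3² + 2·[2·5.4·11.4·0.39 + 2·5.4·3·0.18 + 11.4·3·0.75] = 255.6 + 158.998 = 414.598.
Because errors are independent across components, Cov(Tᵢ,Tⱼ) = Cov(Xᵢ,Xⱼ); the off-diagonal part of the true-score variance is the same as above.
True-score variance = [2²·5.4²·0.76 + 11.4²·0.81 + 3²·0.79] + 158.998 = 201.024 + 158.998 = 360.022.
Reliability = 360.022 / 414.598 = 0.8684.

0.8684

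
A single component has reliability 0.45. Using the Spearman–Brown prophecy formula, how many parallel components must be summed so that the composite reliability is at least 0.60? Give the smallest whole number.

k ≥ ρ*(1−ρ₁)/(ρ₁(1−ρ*)) = 0.60·0.55 / (0.45·0.40) = 1.833.
Smallest integer k = 2.

2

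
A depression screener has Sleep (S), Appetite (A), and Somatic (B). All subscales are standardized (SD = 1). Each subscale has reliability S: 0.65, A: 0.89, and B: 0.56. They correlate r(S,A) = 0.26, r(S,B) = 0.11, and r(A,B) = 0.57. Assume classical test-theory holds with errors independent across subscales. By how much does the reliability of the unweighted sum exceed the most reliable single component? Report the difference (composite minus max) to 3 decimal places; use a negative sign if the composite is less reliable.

Var(sum) = 3 + 1.88 = 4.88; true-score variance = 2.1 + 1.88 = 3.98; composite reliability = 0.8156.
Max component reliability = 0.8900.
Difference = 0.8156 − 0.8900 = -0.074.

-0.074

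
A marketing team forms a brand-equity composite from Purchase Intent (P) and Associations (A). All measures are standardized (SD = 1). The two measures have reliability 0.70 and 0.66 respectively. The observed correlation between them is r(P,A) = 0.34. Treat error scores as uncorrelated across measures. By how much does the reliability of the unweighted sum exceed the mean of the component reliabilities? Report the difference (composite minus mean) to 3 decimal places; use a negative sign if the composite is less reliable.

Var(sum) = 2 + 0.68 = 2.68; true-score variance = 1.36 + 0.68 = 2.04; composite reliability = 0.7612.
Mean component reliability = 0.6800.
Difference = 0.7612 − 0.6800 = 0.081.

0.081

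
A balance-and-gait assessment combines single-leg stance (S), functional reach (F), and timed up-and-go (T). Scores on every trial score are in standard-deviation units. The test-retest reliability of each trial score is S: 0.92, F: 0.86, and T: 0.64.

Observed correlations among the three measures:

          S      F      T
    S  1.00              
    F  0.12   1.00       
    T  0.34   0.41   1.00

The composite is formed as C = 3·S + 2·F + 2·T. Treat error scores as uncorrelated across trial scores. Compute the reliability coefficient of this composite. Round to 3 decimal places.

Var(C) = 3² + 2² + 2² + 2·[6·0.12 + 6·0.34 + 4·0.41] = 17 + 8.8 = 25.8.
With uncorrelated errors the cross-covariances are all true-score covariance, so they carry over unchanged; only the diagonal terms shrink to ρᵢσᵢ².
True-score variance = [3²·0.92 + 2²·0.86 + 2²·0.64] + 8.8 = 14.28 + 8.8 = 23.08.
Reliability = 23.08 / 25.8 = 0.895.

0.895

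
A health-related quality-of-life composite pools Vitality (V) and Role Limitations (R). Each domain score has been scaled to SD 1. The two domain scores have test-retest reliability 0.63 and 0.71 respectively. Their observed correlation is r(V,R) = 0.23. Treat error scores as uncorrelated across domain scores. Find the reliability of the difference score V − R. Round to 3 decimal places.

0.571

Var(V−R) = 1 + 1 − 2·0.23 = 2 − 0.46 = 1.54.
With uncorrelated errors the cross-covariances are all true-score covariance, so they carry over unchanged; only the diagonal terms shrink to ρᵢσᵢ².
True-score variance = [0.63 + 0.71] − 0.46 = 1.34 − 0.46 = 0.88.
Reliability = 0.88 / 1.54 = 0.571.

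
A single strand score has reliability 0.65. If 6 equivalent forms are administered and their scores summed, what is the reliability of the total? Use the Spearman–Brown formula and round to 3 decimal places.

0.918

ρ_k = kρ / (1 + (k−1)ρ) = 6·0.65 / (1 + 5·0.65) = 3.900 / 4.250 = 0.918.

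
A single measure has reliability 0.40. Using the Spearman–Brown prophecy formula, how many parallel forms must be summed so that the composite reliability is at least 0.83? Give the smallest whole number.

8

k ≥ ρ*(1−ρ₁)/(ρ₁(1−ρ*)) = 0.83·0.60 / (0.40·0.17) = 7.324.
Smallest integer k = 8.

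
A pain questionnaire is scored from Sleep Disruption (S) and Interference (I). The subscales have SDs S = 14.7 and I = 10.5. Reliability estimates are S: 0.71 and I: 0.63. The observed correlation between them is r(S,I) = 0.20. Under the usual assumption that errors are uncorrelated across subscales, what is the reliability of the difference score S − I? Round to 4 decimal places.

Var(S−I) = 14.7² + 10.5² − 2·14.7·10.5·0.20 = 326.34 − 61.74 = 264.6.
Under uncorrelated errors the observed covariances equal the true-score covariances, so only the own-variance terms attenuate.
True-score variance = [14.7²·0.71 + 10.5²·0.63] − 61.74 = 222.881 − 61.74 = 161.141.
Reliability = 161.141 / 264.6 = 0.6090.

0.6090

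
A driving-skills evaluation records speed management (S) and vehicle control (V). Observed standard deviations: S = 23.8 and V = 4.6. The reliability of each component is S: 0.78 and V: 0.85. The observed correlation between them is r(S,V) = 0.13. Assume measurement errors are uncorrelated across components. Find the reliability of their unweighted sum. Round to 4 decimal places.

Var(S+V) = 23.8² + 4.6² + 2·[23.8·4.6·0.13] = 587.6 + 28.4648 = 616.065.
Under uncorrelated errors the observed covariances equal the true-score covariances, so only the own-variance terms attenuate.
True-score variance = [23.8²·0.78 + 4.6²·0.85] + 28.4648 = 459.809 + 28.4648 = 488.274.
Reliability = 488.274 / 616.065 = 0.7926.

0.7926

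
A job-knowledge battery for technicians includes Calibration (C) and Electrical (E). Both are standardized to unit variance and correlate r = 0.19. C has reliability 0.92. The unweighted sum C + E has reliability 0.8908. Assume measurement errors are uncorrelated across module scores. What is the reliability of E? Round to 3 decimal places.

0.820

Var(C+E) = 2 + 2·0.19 = 2.380.
True-score variance = ρ_C + ρ_E + 2·0.19, so 0.8908 = (0.92 + ρ_E + 0.38) / 2.380.
ρ_E = 0.8908·2.380 − 0.92 − 0.38 = 0.820.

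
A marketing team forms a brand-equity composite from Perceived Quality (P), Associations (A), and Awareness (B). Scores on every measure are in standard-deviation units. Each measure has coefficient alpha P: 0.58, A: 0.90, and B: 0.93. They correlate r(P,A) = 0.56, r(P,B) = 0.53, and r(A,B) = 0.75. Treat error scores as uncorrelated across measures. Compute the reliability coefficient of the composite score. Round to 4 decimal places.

0.9117

Var(P+A+B) = 3 + 2·[0.56 + 0.53 + 0.75] = 3 + 3.68 = 6.68.
Under uncorrelated errors the observed covariances equal the true-score covariances, so only the own-variance terms attenuate.
True-score variance = [0.58 + 0.90 + 0.93] + 3.68 = 2.41 + 3.68 = 6.09.
Reliability = 6.09 / 6.68 = 0.9117.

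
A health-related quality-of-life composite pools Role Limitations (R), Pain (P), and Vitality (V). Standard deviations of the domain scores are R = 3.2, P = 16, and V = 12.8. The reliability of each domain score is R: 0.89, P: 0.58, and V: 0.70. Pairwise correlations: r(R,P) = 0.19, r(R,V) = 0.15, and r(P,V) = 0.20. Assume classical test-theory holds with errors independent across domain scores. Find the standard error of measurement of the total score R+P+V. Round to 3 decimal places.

Var(total) = 430.08 + 113.664 = 543.744.
True-score variance = 272.282 + 113.664 = 385.946, so reliability = 0.7098.
Error variance = 543.744 − 385.946 = 157.798; SEM = √157.798 = 12.562.

12.562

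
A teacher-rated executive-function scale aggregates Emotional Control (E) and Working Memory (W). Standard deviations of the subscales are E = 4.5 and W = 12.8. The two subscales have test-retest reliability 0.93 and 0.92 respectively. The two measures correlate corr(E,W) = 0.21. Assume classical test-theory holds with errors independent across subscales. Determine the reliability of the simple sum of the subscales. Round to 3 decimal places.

0.930

Var(E+W) = 4.5² + 12.8² + 2·[4.5·12.8·0.21] = 184.09 + 24.192 = 208.282.
With uncorrelated errors the cross-covariances are all true-score covariance, so they carry over unchanged; only the diagonal terms shrink to ρᵢσᵢ².
True-score variance = [4.5²·0.93 + 12.8²·0.92] + 24.192 = 169.565 + 24.192 = 193.757.
Reliability = 193.757 / 208.282 = 0.930.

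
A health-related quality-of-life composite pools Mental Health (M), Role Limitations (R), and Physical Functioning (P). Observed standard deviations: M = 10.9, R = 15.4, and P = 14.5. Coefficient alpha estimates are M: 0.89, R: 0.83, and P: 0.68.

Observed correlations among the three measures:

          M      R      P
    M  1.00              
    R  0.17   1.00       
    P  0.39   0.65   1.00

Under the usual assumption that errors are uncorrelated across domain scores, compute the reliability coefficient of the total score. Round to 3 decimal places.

0.884

Var(M+R+P) = 10.9² + 15.4² + 14.5² + 2·[10.9·15.4·0.17 + 10.9·14.5·0.39 + 15.4·14.5·0.65] = 566.22 + 470.641 = 1036.86.
Because errors are independent across components, Cov(Tᵢ,Tⱼ) = Cov(Xᵢ,Xⱼ); the off-diagonal part of the true-score variance is the same as above.
True-score variance = [10.9²·0.89 + 15.4²·0.83 + 14.5²·0.68] + 470.641 = 445.554 + 470.641 = 916.195.
Reliability = 916.195 / 1036.86 = 0.884.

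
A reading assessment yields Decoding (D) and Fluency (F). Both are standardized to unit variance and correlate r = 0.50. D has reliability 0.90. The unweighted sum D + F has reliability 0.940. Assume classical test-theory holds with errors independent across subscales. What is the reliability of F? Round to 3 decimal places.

0.920

Var(D+F) = 2 + 2·0.50 = 3.000.
True-score variance = ρ_D + ρ_F + 2·0.50, so 0.940 = (0.90 + ρ_F + 1.00) / 3.000.
ρ_F = 0.940·3.000 − 0.90 − 1.00 = 0.920.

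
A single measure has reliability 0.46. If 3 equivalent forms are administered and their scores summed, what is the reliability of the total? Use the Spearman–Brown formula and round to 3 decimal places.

ρ_k = kρ / (1 + (k−1)ρ) = 3·0.46 / (1 + 2·0.46) = 1.380 / 1.920 = 0.719.

0.719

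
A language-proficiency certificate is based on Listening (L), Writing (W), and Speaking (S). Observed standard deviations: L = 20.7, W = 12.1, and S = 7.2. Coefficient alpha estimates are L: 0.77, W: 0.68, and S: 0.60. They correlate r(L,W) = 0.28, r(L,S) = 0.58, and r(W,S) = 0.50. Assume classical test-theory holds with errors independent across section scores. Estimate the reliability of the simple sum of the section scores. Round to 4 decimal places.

Var(L+W+S) = 20.7² + 12.1² + 7.2² + 2·[20.7·12.1·0.28 + 20.7·7.2·0.58 + 12.1·7.2·0.50] = 626.74 + 400.27 = 1027.01.
With uncorrelated errors the cross-covariances are all true-score covariance, so they carry over unchanged; only the diagonal terms shrink to ρᵢσᵢ².
True-score variance = [20.7²·0.77 + 12.1²·0.68 + 7.2²·0.60] + 400.27 = 460.6 + 400.27 = 860.87.
Reliability = 860.87 / 1027.01 = 0.8382.

0.8382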